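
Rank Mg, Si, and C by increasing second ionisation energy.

Mg < Si < C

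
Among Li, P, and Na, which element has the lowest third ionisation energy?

IE_3 is the cost of taking one more electron from the +2 cation: Li²⁺ is already 1 electron into the core; P²⁺ still has 3 valence electrons; Na²⁺ is already 1 electron into the core.
Pulling an electron out of a noble-gas core costs far more than removing a remaining valence electron, so Na and Li sit at the high end of IE_3.
The numbers (kJ/mol): Li 11815, P 2914, Na 6910.
Hence IE_3: P < Na < Li.

P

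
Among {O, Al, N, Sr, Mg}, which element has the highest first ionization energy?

N

Removing the outermost electron gets harder across a period and easier down a group.
Here both period and group differ, so the two effects have to be weighed against each other.
Al > Sr: relative to Sr, both the across-period and down-group shifts push Al's first ionization energy up.
Mg > Al: this pair runs against the simple trend — see the exception note.
O > Mg: both effects reinforce here, so O is clearly the higher of the two.
N > O: this pair runs against the simple trend — see the exception note.
Note the exception: Mg has a higher first ionization energy than Al, contrary to the simple trend — Al's single 3p electron is easier to remove than one from Mg's filled 3s².
Note the exception: N has a higher first ionization energy than O, contrary to the simple trend — pairing an electron in O's 2p⁴ costs repulsion energy, so O ionizes more easily than half-filled N (2p³).
Approximate values (kJ/mol): N 1402, O 1314, Mg 738, Al 578, Sr 550.
The highest first ionization energy among these belongs to N.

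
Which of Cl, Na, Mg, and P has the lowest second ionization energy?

The second ionization energy removes an electron from the +1 ion. For each element: Cl⁺ still has 6 valence electrons; Na⁺ is the bare [Ne] core; Mg⁺ still has 1 valence electron; P⁺ still has 4 valence electrons.
Pulling an electron out of a noble-gas core costs far more than removing a remaining valence electron, so Na sits at the high end of IE_2.
Valence configurations: Cl⁺ [Ne]3s²3p⁴, Mg⁺ [Ne]3s¹, P⁺ [Ne]3s²3p².
Approximate IE_2 values (kJ/mol): Cl 2298, Na 4562, Mg 1451, P 1907.
So the second ionization energies run Mg < P < Cl < Na.

Mg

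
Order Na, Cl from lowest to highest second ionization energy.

IE_2 is the cost of taking one more electron from the +1 cation: Na⁺ is the bare [Ne] core; Cl⁺ still has 6 valence electrons.
Pulling an electron out of a noble-gas core costs far more than removing a remaining valence electron, so Na sits at the high end of IE_2.
The numbers (kJ/mol): Na 4562, Cl 2298.
Putting it together, IE_2: Cl < Na.

Cl, Na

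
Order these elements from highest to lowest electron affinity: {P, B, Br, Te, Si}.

Br > Te > Si > P > B

B is in period 2, group 13; Si is in period 3, group 14; P is in period 3, group 15; Br is in period 4, group 17; Te is in period 5, group 16.
EA tends to increase across a period and decrease down a group, though the pattern is less regular than for IE or radius.
Neither a single period nor a single group — weigh both effects.
P > B: period and group pull opposite ways; the across-period shift dominates (72 vs 27 kJ/mol).
Si > P: this pair runs against the simple trend — see the exception note.
Te > Si: the two effects oppose for this pair; the across-period effect wins (190 vs 134 kJ/mol).
Br > Te: both effects reinforce here, so Br is clearly the higher of the two.
Note the exception: Si has a higher electron affinity than P, contrary to the simple trend — adding an electron to P's half-filled 3p³ is unfavourable, so Si (3p²) has the more exothermic EA.
Tabulated electron affinity (kJ/mol): B 27, Si 134, P 72, Br 325, Te 190.
So from highest to lowest: Br > Te > Si > P > B.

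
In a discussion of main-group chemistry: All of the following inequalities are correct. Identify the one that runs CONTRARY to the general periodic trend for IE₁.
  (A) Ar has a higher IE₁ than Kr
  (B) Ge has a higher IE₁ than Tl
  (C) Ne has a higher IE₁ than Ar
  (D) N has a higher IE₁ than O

(D)

The general trend: IE₁ increases across a period and decreases down a group.
(A) Ar (period 3, group 18) vs Kr (period 4, group 18): the stated order agrees with the simple trend.
(B) Ge (period 4, group 14) vs Tl (period 6, group 13): the stated order agrees with the simple trend.
(C) Ne (period 2, group 18) vs Ar (period 3, group 18): the stated order agrees with the simple trend.
(D) N (period 2, group 15) vs O (period 2, group 16): the stated order contradicts the simple trend.
The exception is (D): pairing an electron in O's 2p⁴ costs repulsion energy, so O ionizes more easily than half-filled N (2p³).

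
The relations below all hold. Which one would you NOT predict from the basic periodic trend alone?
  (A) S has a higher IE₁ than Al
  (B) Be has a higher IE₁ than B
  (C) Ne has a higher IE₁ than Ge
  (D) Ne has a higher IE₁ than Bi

The general trend: IE₁ increases across a period and decreases down a group.
(A) S (period 3, group 16) vs Al (period 3, group 13): the stated order agrees with the simple trend.
(B) Be (period 2, group 2) vs B (period 2, group 13): the stated order contradicts the simple trend.
(C) Ne (period 2, group 18) vs Ge (period 4, group 14): the stated order agrees with the simple trend.
(D) Ne (period 2, group 18) vs Bi (period 6, group 15): the stated order agrees with the simple trend.
The exception is (B): removing B's lone 2p electron is easier than breaking Be's filled 2s².

(B)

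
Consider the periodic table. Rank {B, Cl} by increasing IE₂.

Cl, B

After 1 electron has been removed, what remains? B⁺ still has 2 valence electrons; Cl⁺ still has 6 valence electrons.
All are still removing valence electrons, so compare the +1 ions as you would atoms: IE_2 generally rises across a period (higher Z_eff) and falls down a group (larger shell), subject to the usual subshell exceptions.
Valence configurations: B⁺ [He]2s², Cl⁺ [Ne]3s²3p⁴.
Approximate IE_2 values (kJ/mol): B 2427, Cl 2298.
Hence IE_2: Cl < B.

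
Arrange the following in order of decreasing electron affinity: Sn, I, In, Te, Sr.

Electron affinity generally becomes more exothermic across a period toward the halogens and less exothermic down a group.
All lie in period 5, so electron affinity increases left to right.
So from highest to lowest: I > Te > Sn > In > Sr.

I > Te > Sn > In > Sr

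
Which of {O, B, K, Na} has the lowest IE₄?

Consider each +3 ion: O³⁺ still has 3 valence electrons; B³⁺ is the bare [He] core; K³⁺ is already 2 electrons into the core; Na³⁺ is already 2 electrons into the core.
Usually core removal costs more than valence removal, but here the competition is close: a tightly held n=2 valence electron can cost more to remove than an n=3 core electron, so the actual values have to decide it.
The numbers (kJ/mol): O 7469, B 25026, K 5877, Na 9543.
So the fourth ionization energies run K < O < Na < B.

K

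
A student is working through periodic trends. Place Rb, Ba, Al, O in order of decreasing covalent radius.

Rb > Ba > Al > O

O is in period 2, group 16; Al is in period 3, group 13; Rb is in period 5, group 1; Ba is in period 6, group 2.
Radius decreases left→right (rising Z_eff, same n) and increases top→bottom (higher n).
Neither a single period nor a single group — weigh both effects.
Al > O: both effects reinforce here, so Al is clearly the larger of the two.
Ba > Al: both effects reinforce here, so Ba is clearly the larger of the two.
Rb > Ba: the two effects oppose for this pair; the across-period effect wins (210 vs 196 pm).
For reference (pm): O 63, Al 126, Rb 210, Ba 196.
So from largest to smallest: Rb > Ba > Al > O.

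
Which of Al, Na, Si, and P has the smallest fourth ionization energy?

The fourth ionization energy removes an electron from the +3 ion. For each element: Al³⁺ is the bare [Ne] core; Na³⁺ is already 2 electrons into the core; Si³⁺ still has 1 valence electron; P³⁺ still has 2 valence electrons.
Core electrons are held far more tightly than valence electrons, so Na and Al top the IE_4 order.
Valence configurations: Si³⁺ [Ne]3s¹, P³⁺ [Ne]3s².
The numbers (kJ/mol): Al 11577, Na 9543, Si 4356, P 4964.
Putting it together, IE_4: Si < P < Na < Al.

Si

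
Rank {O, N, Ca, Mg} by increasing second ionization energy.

After 1 electron has been removed, what remains? O⁺ still has 5 valence electrons; N⁺ still has 4 valence electrons; Ca⁺ still has 1 valence electron; Mg⁺ still has 1 valence electron.
All are still removing valence electrons, so compare the +1 ions as you would atoms: IE_2 generally rises across a period (higher Z_eff) and falls down a group (larger shell), subject to the usual subshell exceptions.
Valence configurations: O⁺ [He]2s²2p³, N⁺ [He]2s²2p², Ca⁺ [Ar]4s¹, Mg⁺ [Ne]3s¹.
Approximate IE_2 values (kJ/mol): O 3388, N 2856, Ca 1145, Mg 1451.
Putting it together, IE_2: Ca < Mg < N < O.

Ca, Mg, N, O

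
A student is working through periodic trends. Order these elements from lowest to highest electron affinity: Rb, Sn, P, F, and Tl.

Tl < Rb < P < Sn < F

F is in period 2, group 17; P is in period 3, group 15; Rb is in period 5, group 1; Sn is in period 5, group 14; Tl is in period 6, group 13.
Atoms with high Z_eff and room in the valence shell (especially the halogens) have the most exothermic electron affinities.
Neither a single period nor a single group — weigh both effects.
Rb > Tl: period and group pull opposite ways; the down-group shift dominates (47 vs 19 kJ/mol).
P > Rb: relative to Rb, both the across-period and down-group shifts push P's electron affinity up.
Sn > P: this pair runs against the simple trend — see the exception note.
F > Sn: both effects reinforce here, so F is clearly the higher of the two.
Note the exception: Sn has a higher electron affinity than P, contrary to the simple trend — adding an electron to P's half-filled np³ subshell costs electron-pairing energy.
Approximate values (kJ/mol): F 328, P 72, Rb 47, Sn 107, Tl 19.
So from lowest to highest: Tl < Rb < P < Sn < F.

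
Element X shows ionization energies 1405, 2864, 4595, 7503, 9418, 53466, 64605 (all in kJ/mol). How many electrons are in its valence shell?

5

Look for the largest jump between consecutive ionization energies: IE6/IE5 ≈ 5.7, far larger than any earlier ratio.
That jump marks the point where a core electron is being removed. So the atom has 5 valence electrons.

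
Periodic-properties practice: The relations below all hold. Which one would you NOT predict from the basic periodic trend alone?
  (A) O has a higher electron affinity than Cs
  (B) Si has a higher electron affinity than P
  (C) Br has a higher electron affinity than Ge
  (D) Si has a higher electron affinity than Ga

(B)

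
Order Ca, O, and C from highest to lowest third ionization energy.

O, Ca, C

Consider each +2 ion: Ca²⁺ is the bare [Ar] core; O²⁺ still has 4 valence electrons; C²⁺ still has 2 valence electrons.
Usually core removal costs more than valence removal, but here the competition is close: a tightly held n=2 valence electron can cost more to remove than an n=3 core electron, so the actual values have to decide it.
Valence configurations: O²⁺ [He]2s²2p², C²⁺ [He]2s².
Tabulated IE_3 (kJ/mol): Ca 4912, O 5300, C 4620.
So the third ionization energies run C < Ca < O.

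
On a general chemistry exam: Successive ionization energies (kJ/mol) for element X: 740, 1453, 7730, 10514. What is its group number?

Look for the largest jump between consecutive ionization energies: IE3/IE2 ≈ 5.3, far larger than any earlier ratio.
That jump marks the point where a core electron is being removed. So the atom has 2 valence electrons.
A main-group element with 2 valence electrons is in group 2.

Group 2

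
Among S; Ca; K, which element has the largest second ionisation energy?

K

The second ionization energy removes an electron from the +1 ion. For each element: S⁺ still has 5 valence electrons; Ca⁺ still has 1 valence electron; K⁺ is the bare [Ar] core.
Pulling an electron out of a noble-gas core costs far more than removing a remaining valence electron, so K sits at the high end of IE_2.
Valence configurations: S⁺ [Ne]3s²3p³, Ca⁺ [Ar]4s¹.
Tabulated IE_2 (kJ/mol): S 2252, Ca 1145, K 3052.
So the second ionization energies run Ca < S < K.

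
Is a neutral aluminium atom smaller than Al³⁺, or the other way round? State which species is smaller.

Forming Al³⁺ removes 3 electrons from Al. Fewer electrons for the same nuclear charge means less shielding and a higher Z_eff on the remaining electrons, and for main-group metals the entire outer shell is lost.
A cation is smaller than its parent atom: Al³⁺ < Al.

Al³⁺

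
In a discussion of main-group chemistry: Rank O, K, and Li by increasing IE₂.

Consider each +1 ion: O⁺ still has 5 valence electrons; K⁺ is the bare [Ar] core; Li⁺ is the bare [He] core.
Usually core removal costs more than valence removal, but here the competition is close: a tightly held n=2 valence electron can cost more to remove than an n=3 core electron, so the actual values have to decide it.
The numbers (kJ/mol): O 3388, K 3052, Li 7298.
So the second ionization energies run K < O < Li.

K < O < Li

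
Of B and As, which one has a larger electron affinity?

As

B is in period 2, group 13; As is in period 4, group 15.
Atoms with high Z_eff and room in the valence shell (especially the halogens) have the most exothermic electron affinities.
Neither a single period nor a single group — weigh both effects.
As > B: period and group pull opposite ways; the across-period shift dominates (78 vs 27 kJ/mol).
Approximate values (kJ/mol): B 27, As 78.
So As has the larger electron affinity (As > B).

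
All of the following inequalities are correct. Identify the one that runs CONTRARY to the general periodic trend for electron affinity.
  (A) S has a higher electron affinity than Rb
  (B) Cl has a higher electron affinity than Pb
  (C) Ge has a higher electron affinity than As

(C)

The general trend: electron affinity increases across a period and decreases down a group.
(A) S (period 3, group 16) vs Rb (period 5, group 1): the stated order agrees with the simple trend.
(B) Cl (period 3, group 17) vs Pb (period 6, group 14): the stated order agrees with the simple trend.
(C) Ge (period 4, group 14) vs As (period 4, group 15): the stated order contradicts the simple trend.
The exception is (C): adding an electron to As's half-filled 4p³ is unfavourable, so Ge (4p²) has the more exothermic EA.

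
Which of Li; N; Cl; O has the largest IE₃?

Li

IE_3 is the cost of taking one more electron from the +2 cation: Li²⁺ is already 1 electron into the core; N²⁺ still has 3 valence electrons; Cl²⁺ still has 5 valence electrons; O²⁺ still has 4 valence electrons.
Pulling an electron out of a noble-gas core costs far more than removing a remaining valence electron, so Li sits at the high end of IE_3.
Valence configurations: N²⁺ [He]2s²2p¹, Cl²⁺ [Ne]3s²3p³, O²⁺ [He]2s²2p².
Tabulated IE_3 (kJ/mol): Li 11815, N 4578, Cl 3822, O 5300.
Putting it together, IE_3: Cl < N < O < Li.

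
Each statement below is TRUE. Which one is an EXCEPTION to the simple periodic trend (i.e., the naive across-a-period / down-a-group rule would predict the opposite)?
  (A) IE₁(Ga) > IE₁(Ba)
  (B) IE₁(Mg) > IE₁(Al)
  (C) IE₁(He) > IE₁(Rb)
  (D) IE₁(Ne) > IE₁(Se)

The general trend: IE₁ increases across a period and decreases down a group.
(A) Ga (period 4, group 13) vs Ba (period 6, group 2): the stated order agrees with the simple trend.
(B) Mg (period 3, group 2) vs Al (period 3, group 13): the stated order contradicts the simple trend.
(C) He (period 1, group 18) vs Rb (period 5, group 1): the stated order agrees with the simple trend.
(D) Ne (period 2, group 18) vs Se (period 4, group 16): the stated order agrees with the simple trend.
The exception is (B): Al's single 3p electron is easier to remove than one from Mg's filled 3s².

(B)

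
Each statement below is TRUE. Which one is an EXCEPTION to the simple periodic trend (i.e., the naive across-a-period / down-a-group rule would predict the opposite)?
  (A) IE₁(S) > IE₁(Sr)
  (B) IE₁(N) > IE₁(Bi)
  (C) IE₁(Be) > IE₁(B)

(C)

The general trend: IE₁ increases across a period and decreases down a group.
(A) S (period 3, group 16) vs Sr (period 5, group 2): the stated order agrees with the simple trend.
(B) N (period 2, group 15) vs Bi (period 6, group 15): the stated order agrees with the simple trend.
(C) Be (period 2, group 2) vs B (period 2, group 13): the stated order contradicts the simple trend.
The exception is (C): removing B's lone 2p electron is easier than breaking Be's filled 2s².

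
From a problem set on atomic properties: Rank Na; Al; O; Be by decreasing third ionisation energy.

The third ionization energy removes an electron from the +2 ion. For each element: Na²⁺ is already 1 electron into the core; Al²⁺ still has 1 valence electron; O²⁺ still has 4 valence electrons; Be²⁺ is the bare [He] core.
Breaking into a closed-shell core is much more expensive than removing a leftover valence electron — Na and Be have the largest IE_3 here.
Valence configurations: Al²⁺ [Ne]3s¹, O²⁺ [He]2s²2p².
Tabulated IE_3 (kJ/mol): Na 6910, Al 2745, O 5300, Be 14849.
Overall IE_3 order: Al < O < Na < Be.

Be > Na > O > Al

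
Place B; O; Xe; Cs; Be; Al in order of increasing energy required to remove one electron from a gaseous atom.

Cs < Al < B < Be < Xe < O

Be is in period 2, group 2; B is in period 2, group 13; O is in period 2, group 16; Al is in period 3, group 13; Xe is in period 5, group 18; Cs is in period 6, group 1.
Across a period the outer electron is held more tightly (higher IE₁); down a group it sits in a higher shell, more shielded, and comes off more easily.
Here both period and group differ, so the two effects have to be weighed against each other.
Al > Cs: both effects reinforce here, so Al is clearly the higher of the two.
B > Al: B sits above Al in group 13, so the down-group effect alone puts B higher.
Be > B: this pair runs against the simple trend — see the exception note.
Xe > Be: the two effects oppose for this pair; the across-period effect wins (1170 vs 900 kJ/mol).
O > Xe: period and group pull opposite ways; the down-group shift dominates (1314 vs 1170 kJ/mol).
Note the exception: Be has a higher first ionization energy than B, contrary to the simple trend — removing B's lone 2p electron is easier than breaking Be's filled 2s².
Approximate values (kJ/mol): Be 900, B 801, O 1314, Al 578, Xe 1170, Cs 376.
So from lowest to highest: Cs < Al < B < Be < Xe < O.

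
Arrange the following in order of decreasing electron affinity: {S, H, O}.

S > O > H

H is in period 1, group 1; O is in period 2, group 16; S is in period 3, group 16.
Atoms with high Z_eff and room in the valence shell (especially the halogens) have the most exothermic electron affinities.
These span different periods and groups, so the two trends combine.
O > H: the two effects oppose for this pair; the across-period effect wins (141 vs 73 kJ/mol).
S > O: this pair runs against the simple trend — see the exception note.
Note the exception: S has a higher electron affinity than O, contrary to the simple trend — the compact 2p subshell of O repels the added electron more than S's larger 3p does.
For reference (kJ/mol): H 73, O 141, S 200.
So from highest to lowest: S > O > H.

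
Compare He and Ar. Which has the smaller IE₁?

He is in period 1, group 18; Ar is in period 3, group 18.
First ionization energy rises across a period (greater Z_eff holds electrons more tightly) and falls down a group (valence electrons are farther from the nucleus).
All are in group 18, so first ionization energy increases up the group.
So Ar has the smaller IE₁ (Ar < He).

Ar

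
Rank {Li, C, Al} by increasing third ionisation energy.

Al < C < Li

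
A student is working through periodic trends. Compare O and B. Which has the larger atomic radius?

B

Moving right in a period, electrons are added to the same shell under a stronger nuclear pull, so atoms get smaller; moving down, a new shell is opened and atoms get larger.
All lie in period 2, so atomic radius increases right to left.
So B has the larger atomic radius (B > O).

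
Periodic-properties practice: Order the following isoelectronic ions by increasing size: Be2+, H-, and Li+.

All of these have 2 electrons, so size is governed by nuclear charge alone: the more protons, the stronger the pull on the same electron cloud, and the smaller the ion.
Nuclear charges: Be2+ (Z=4), Li+ (Z=3), H- (Z=1).
Smallest to largest: Be2+ < Li+ < H-.

Be2+ < Li+ < H-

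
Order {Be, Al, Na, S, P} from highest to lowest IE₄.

Be > Al > Na > P > S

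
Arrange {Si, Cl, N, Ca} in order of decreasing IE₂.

N, Cl, Si, Ca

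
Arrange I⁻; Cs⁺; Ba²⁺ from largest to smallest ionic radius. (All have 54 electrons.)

All of these have 54 electrons, so size is governed by nuclear charge alone: the more protons, the stronger the pull on the same electron cloud, and the smaller the ion.
Nuclear charges: Ba²⁺ (Z=56), Cs⁺ (Z=55), I⁻ (Z=53).
Largest to smallest: I⁻ > Cs⁺ > Ba²⁺.

I⁻ > Cs⁺ > Ba²⁺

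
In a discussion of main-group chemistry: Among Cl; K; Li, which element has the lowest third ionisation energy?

After 2 electrons have been removed, what remains? Cl²⁺ still has 5 valence electrons; K²⁺ is already 1 electron into the core; Li²⁺ is already 1 electron into the core.
Pulling an electron out of a noble-gas core costs far more than removing a remaining valence electron, so K and Li sit at the high end of IE_3.
The numbers (kJ/mol): Cl 3822, K 4420, Li 11815.
Overall IE_3 order: Cl < K < Li.

Cl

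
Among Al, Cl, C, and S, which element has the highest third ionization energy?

The third ionization energy removes an electron from the +2 ion. For each element: Al²⁺ still has 1 valence electron; Cl²⁺ still has 5 valence electrons; C²⁺ still has 2 valence electrons; S²⁺ still has 4 valence electrons.
All are still removing valence electrons, so compare the +2 ions as you would atoms: IE_3 generally rises across a period (higher Z_eff) and falls down a group (larger shell), subject to the usual subshell exceptions.
Valence configurations: Al²⁺ [Ne]3s¹, Cl²⁺ [Ne]3s²3p³, C²⁺ [He]2s², S²⁺ [Ne]3s²3p².
The numbers (kJ/mol): Al 2745, Cl 3822, C 4620, S 3357.
So the third ionization energies run Al < S < Cl < C.

C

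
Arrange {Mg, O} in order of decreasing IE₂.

O, Mg

Consider each +1 ion: Mg⁺ still has 1 valence electron; O⁺ still has 5 valence electrons.
All are still removing valence electrons, so compare the +1 ions as you would atoms: IE_2 generally rises across a period (higher Z_eff) and falls down a group (larger shell), subject to the usual subshell exceptions.
Valence configurations: Mg⁺ [Ne]3s¹, O⁺ [He]2s²2p³.
Tabulated IE_2 (kJ/mol): Mg 1451, O 3388.
Overall IE_2 order: Mg < O.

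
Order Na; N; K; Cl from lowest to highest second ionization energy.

IE_2 is the cost of taking one more electron from the +1 cation: Na⁺ is the bare [Ne] core; N⁺ still has 4 valence electrons; K⁺ is the bare [Ar] core; Cl⁺ still has 6 valence electrons.
Pulling an electron out of a noble-gas core costs far more than removing a remaining valence electron, so K and Na sit at the high end of IE_2.
Valence configurations: N⁺ [He]2s²2p², Cl⁺ [Ne]3s²3p⁴.
Approximate IE_2 values (kJ/mol): Na 4562, N 2856, K 3052, Cl 2298.
So the second ionization energies run Cl < N < K < Na.

Cl < N < K < Na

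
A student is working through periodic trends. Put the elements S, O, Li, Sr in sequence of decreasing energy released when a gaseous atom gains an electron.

S > O > Li > Sr

Li is in period 2, group 1; O is in period 2, group 16; S is in period 3, group 16; Sr is in period 5, group 2.
Adding an electron releases more energy for atoms nearer the top right (short of the noble gases).
These span different periods and groups, so the two trends combine.
Li > Sr: the two effects oppose for this pair; the down-group effect wins (60 vs 5 kJ/mol).
O > Li: both are in period 2; the period trend gives O the larger value.
S > O: this pair runs against the simple trend — see the exception note.
Note the exception: S has a higher electron affinity than O, contrary to the simple trend — the compact 2p subshell of O repels the added electron more than S's larger 3p does.
For reference (kJ/mol): Li 60, O 141, S 200, Sr 5.
So from highest to lowest: S > O > Li > Sr.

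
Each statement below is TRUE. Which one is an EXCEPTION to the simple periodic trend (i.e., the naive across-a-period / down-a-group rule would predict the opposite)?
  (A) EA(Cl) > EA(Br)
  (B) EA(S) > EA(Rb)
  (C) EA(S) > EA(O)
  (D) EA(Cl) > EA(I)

The general trend: electron affinity increases across a period and decreases down a group.
(A) Cl (period 3, group 17) vs Br (period 4, group 17): the stated order agrees with the simple trend.
(B) S (period 3, group 16) vs Rb (period 5, group 1): the stated order agrees with the simple trend.
(C) S (period 3, group 16) vs O (period 2, group 16): the stated order contradicts the simple trend.
(D) Cl (period 3, group 17) vs I (period 5, group 17): the stated order agrees with the simple trend.
The exception is (C): the compact 2p subshell of O repels the added electron more than S's larger 3p does.

(C)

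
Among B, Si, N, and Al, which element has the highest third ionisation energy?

N

IE_3 is the cost of taking one more electron from the +2 cation: B²⁺ still has 1 valence electron; Si²⁺ still has 2 valence electrons; N²⁺ still has 3 valence electrons; Al²⁺ still has 1 valence electron.
All are still removing valence electrons, so compare the +2 ions as you would atoms: IE_3 generally rises across a period (higher Z_eff) and falls down a group (larger shell), subject to the usual subshell exceptions.
Valence configurations: B²⁺ [He]2s¹, Si²⁺ [Ne]3s², N²⁺ [He]2s²2p¹, Al²⁺ [Ne]3s¹.
The numbers (kJ/mol): B 3660, Si 3232, N 4578, Al 2745.
Overall IE_3 order: Al < Si < B < N.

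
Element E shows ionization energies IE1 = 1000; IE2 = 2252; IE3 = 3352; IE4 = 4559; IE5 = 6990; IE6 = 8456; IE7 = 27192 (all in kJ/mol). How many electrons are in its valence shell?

6

Look for the largest jump between consecutive ionization energies: IE7/IE6 ≈ 3.2, far larger than any earlier ratio.
That jump marks the point where a core electron is being removed. So the atom has 6 valence electrons.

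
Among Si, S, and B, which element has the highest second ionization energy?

B

Consider each +1 ion: Si⁺ still has 3 valence electrons; S⁺ still has 5 valence electrons; B⁺ still has 2 valence electrons.
All are still removing valence electrons, so compare the +1 ions as you would atoms: IE_2 generally rises across a period (higher Z_eff) and falls down a group (larger shell), subject to the usual subshell exceptions.
Valence configurations: Si⁺ [Ne]3s²3p¹, S⁺ [Ne]3s²3p³, B⁺ [He]2s².
Approximate IE_2 values (kJ/mol): Si 1577, S 2252, B 2427.
So the second ionization energies run Si < S < B.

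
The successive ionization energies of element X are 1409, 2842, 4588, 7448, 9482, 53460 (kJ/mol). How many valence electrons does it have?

Look for the largest jump between consecutive ionization energies: IE6/IE5 ≈ 5.6, far larger than any earlier ratio.
That jump marks the point where a core electron is being removed. So the atom has 5 valence electrons.

5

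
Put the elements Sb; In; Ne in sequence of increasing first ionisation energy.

In < Sb < Ne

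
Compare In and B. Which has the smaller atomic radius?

B is in period 2, group 13; In is in period 5, group 13.
Radius decreases left→right (rising Z_eff, same n) and increases top→bottom (higher n).
All are in group 13, so atomic radius increases down the group.
So B has the smaller atomic radius (B < In).

B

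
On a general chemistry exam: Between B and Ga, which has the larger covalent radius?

Ga

B is in period 2, group 13; Ga is in period 4, group 13.
Moving right in a period, electrons are added to the same shell under a stronger nuclear pull, so atoms get smaller; moving down, a new shell is opened and atoms get larger.
All are in group 13, so atomic radius increases down the group.
So Ga has the larger covalent radius (Ga > B).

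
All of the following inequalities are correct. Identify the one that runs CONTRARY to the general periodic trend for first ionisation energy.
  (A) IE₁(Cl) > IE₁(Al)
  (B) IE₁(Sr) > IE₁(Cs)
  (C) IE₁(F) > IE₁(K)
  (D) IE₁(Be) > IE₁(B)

The general trend: first ionisation energy increases across a period and decreases down a group.
(A) Cl (period 3, group 17) vs Al (period 3, group 13): the stated order agrees with the simple trend.
(B) Sr (period 5, group 2) vs Cs (period 6, group 1): the stated order agrees with the simple trend.
(C) F (period 2, group 17) vs K (period 4, group 1): the stated order agrees with the simple trend.
(D) Be (period 2, group 2) vs B (period 2, group 13): the stated order contradicts the simple trend.
The exception is (D): removing B's lone 2p electron is easier than breaking Be's filled 2s².

(D)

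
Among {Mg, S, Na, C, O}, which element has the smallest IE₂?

The second ionization energy removes an electron from the +1 ion. For each element: Mg⁺ still has 1 valence electron; S⁺ still has 5 valence electrons; Na⁺ is the bare [Ne] core; C⁺ still has 3 valence electrons; O⁺ still has 5 valence electrons.
Pulling an electron out of a noble-gas core costs far more than removing a remaining valence electron, so Na sits at the high end of IE_2.
Valence configurations: Mg⁺ [Ne]3s¹, S⁺ [Ne]3s²3p³, C⁺ [He]2s²2p¹, O⁺ [He]2s²2p³.
The numbers (kJ/mol): Mg 1451, S 2252, Na 4562, C 2353, O 3388.
So the second ionization energies run Mg < S < C < O < Na.

Mg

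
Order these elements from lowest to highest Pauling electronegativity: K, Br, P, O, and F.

O is in period 2, group 16; F is in period 2, group 17; P is in period 3, group 15; K is in period 4, group 1; Br is in period 4, group 17.
Atoms toward the upper right of the periodic table pull bonding electrons most strongly.
These span different periods and groups, so the two trends combine.
P > K: relative to K, both the across-period and down-group shifts push P's electronegativity up.
Br > P: period and group pull opposite ways; the across-period shift dominates (2.96 vs 2.19).
O > Br: period and group pull opposite ways; the down-group shift dominates (3.44 vs 2.96).
F > O: F lies to the right of O in period 2, so the across-period effect alone puts F higher.
Approximate values (Pauling): O 3.44, F 3.98, P 2.19, K 0.82, Br 2.96.
So from lowest to highest: K < P < Br < O < F.

K < P < Br < O < F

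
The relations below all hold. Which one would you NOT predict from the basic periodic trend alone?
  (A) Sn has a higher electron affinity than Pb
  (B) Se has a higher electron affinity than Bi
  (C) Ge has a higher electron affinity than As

The general trend: electron affinity increases across a period and decreases down a group.
(A) Sn (period 5, group 14) vs Pb (period 6, group 14): the stated order agrees with the simple trend.
(B) Se (period 4, group 16) vs Bi (period 6, group 15): the stated order agrees with the simple trend.
(C) Ge (period 4, group 14) vs As (period 4, group 15): the stated order contradicts the simple trend.
The exception is (C): adding an electron to As's half-filled 4p³ is unfavourable, so Ge (4p²) has the more exothermic EA.

(C)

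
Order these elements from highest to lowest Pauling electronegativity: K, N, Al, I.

N > I > Al > K

Atoms toward the upper right of the periodic table pull bonding electrons most strongly.
These span different periods and groups, so the two trends combine.
Al > K: both effects reinforce here, so Al is clearly the higher of the two.
I > Al: the two effects oppose for this pair; the across-period effect wins (2.66 vs 1.61).
N > I: the two effects oppose for this pair; the down-group effect wins (3.04 vs 2.66).
Tabulated electronegativity (Pauling): N 3.04, Al 1.61, K 0.82, I 2.66.
So from highest to lowest: N > I > Al > K.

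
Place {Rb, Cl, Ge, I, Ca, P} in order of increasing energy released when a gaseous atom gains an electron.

EA tends to increase across a period and decrease down a group, though the pattern is less regular than for IE or radius.
Neither a single period nor a single group — weigh both effects.
Rb > Ca: this pair runs against the simple trend — see the exception note.
P > Rb: relative to Rb, both the across-period and down-group shifts push P's electron affinity up.
Ge > P: this pair runs against the simple trend — see the exception note.
I > Ge: period and group pull opposite ways; the across-period shift dominates (295 vs 119 kJ/mol).
Cl > I: Cl sits above I in group 17, so the down-group effect alone puts Cl higher.
Note the exception: Rb has a higher electron affinity than Ca, contrary to the simple trend — adding an electron to Ca (ns²) has to open a new, higher-energy np subshell, which is unfavourable.
Note the exception: Ge has a higher electron affinity than P, contrary to the simple trend — adding an electron to P's half-filled np³ subshell costs electron-pairing energy.
Approximate values (kJ/mol): P 72, Cl 349, Ca 2, Ge 119, Rb 47, I 295.
So from lowest to highest: Ca < Rb < P < Ge < I < Cl.

Ca < Rb < P < Ge < I < Cl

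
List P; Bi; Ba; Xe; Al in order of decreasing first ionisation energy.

Xe > P > Bi > Al > Ba

Removing the outermost electron gets harder across a period and easier down a group.
These span different periods and groups, so the two trends combine.
Al > Ba: both effects reinforce here, so Al is clearly the higher of the two.
Bi > Al: period and group pull opposite ways; the across-period shift dominates (703 vs 578 kJ/mol).
P > Bi: P sits above Bi in group 15, so the down-group effect alone puts P higher.
Xe > P: period and group pull opposite ways; the across-period shift dominates (1170 vs 1012 kJ/mol).
For reference (kJ/mol): Al 578, P 1012, Xe 1170, Ba 503, Bi 703.
So from highest to lowest: Xe > P > Bi > Al > Ba.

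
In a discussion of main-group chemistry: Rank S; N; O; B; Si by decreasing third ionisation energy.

Consider each +2 ion: S²⁺ still has 4 valence electrons; N²⁺ still has 3 valence electrons; O²⁺ still has 4 valence electrons; B²⁺ still has 1 valence electron; Si²⁺ still has 2 valence electrons.
All are still removing valence electrons, so compare the +2 ions as you would atoms: IE_3 generally rises across a period (higher Z_eff) and falls down a group (larger shell), subject to the usual subshell exceptions.
Valence configurations: S²⁺ [Ne]3s²3p², N²⁺ [He]2s²2p¹, O²⁺ [He]2s²2p², B²⁺ [He]2s¹, Si²⁺ [Ne]3s².
The numbers (kJ/mol): S 3357, N 4578, O 5300, B 3660, Si 3232.
Putting it together, IE_3: Si < S < B < N < O.

O > N > B > S > Si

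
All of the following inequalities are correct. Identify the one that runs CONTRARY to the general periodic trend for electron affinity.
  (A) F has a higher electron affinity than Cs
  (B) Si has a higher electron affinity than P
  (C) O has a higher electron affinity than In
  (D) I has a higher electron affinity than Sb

The general trend: electron affinity increases across a period and decreases down a group.
(A) F (period 2, group 17) vs Cs (period 6, group 1): the stated order agrees with the simple trend.
(B) Si (period 3, group 14) vs P (period 3, group 15): the stated order contradicts the simple trend.
(C) O (period 2, group 16) vs In (period 5, group 13): the stated order agrees with the simple trend.
(D) I (period 5, group 17) vs Sb (period 5, group 15): the stated order agrees with the simple trend.
The exception is (B): adding an electron to P's half-filled 3p³ is unfavourable, so Si (3p²) has the more exothermic EA.

(B)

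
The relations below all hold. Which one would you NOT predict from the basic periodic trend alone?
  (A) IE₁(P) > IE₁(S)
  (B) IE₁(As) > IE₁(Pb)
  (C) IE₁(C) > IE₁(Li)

(A)

The general trend: first ionization energy increases across a period and decreases down a group.
(A) P (period 3, group 15) vs S (period 3, group 16): the stated order contradicts the simple trend.
(B) As (period 4, group 15) vs Pb (period 6, group 14): the stated order agrees with the simple trend.
(C) C (period 2, group 14) vs Li (period 2, group 1): the stated order agrees with the simple trend.
The exception is (A): S (3p⁴) ionizes more easily than half-filled P (3p³) because the paired 3p electron in S is pushed out by e⁻–e⁻ repulsion.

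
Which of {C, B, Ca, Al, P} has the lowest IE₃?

Al

Consider each +2 ion: C²⁺ still has 2 valence electrons; B²⁺ still has 1 valence electron; Ca²⁺ is the bare [Ar] core; Al²⁺ still has 1 valence electron; P²⁺ still has 3 valence electrons.
Breaking into a closed-shell core is much more expensive than removing a leftover valence electron — Ca has the largest IE_3 here.
Valence configurations: C²⁺ [He]2s², B²⁺ [He]2s¹, Al²⁺ [Ne]3s¹, P²⁺ [Ne]3s²3p¹.
Approximate IE_3 values (kJ/mol): C 4620, B 3660, Ca 4912, Al 2745, P 2914.
Putting it together, IE_3: Al < P < B < C < Ca.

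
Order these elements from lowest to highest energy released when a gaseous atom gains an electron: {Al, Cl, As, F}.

Al < As < F < Cl

F is in period 2, group 17; Al is in period 3, group 13; Cl is in period 3, group 17; As is in period 4, group 15.
Adding an electron releases more energy for atoms nearer the top right (short of the noble gases).
Here both period and group differ, so the two effects have to be weighed against each other.
As > Al: the two effects oppose for this pair; the across-period effect wins (78 vs 42 kJ/mol).
F > As: relative to As, both the across-period and down-group shifts push F's electron affinity up.
Cl > F: this pair runs against the simple trend — see the exception note.
Note the exception: Cl has a higher electron affinity than F, contrary to the simple trend — F's small 2p subshell makes the incoming electron feel strong e⁻–e⁻ repulsion, so Cl actually releases more energy on gaining an electron.
Tabulated electron affinity (kJ/mol): F 328, Al 42, Cl 349, As 78.
So from lowest to highest: Al < As < F < Cl.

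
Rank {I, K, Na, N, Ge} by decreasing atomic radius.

K > Na > I > Ge > N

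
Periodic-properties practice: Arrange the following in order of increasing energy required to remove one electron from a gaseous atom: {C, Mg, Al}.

Al < Mg < C

Removing the outermost electron gets harder across a period and easier down a group.
Neither a single period nor a single group — weigh both effects.
Mg > Al: this pair runs against the simple trend — see the exception note.
C > Mg: both effects reinforce here, so C is clearly the higher of the two.
Note the exception: Mg has a higher first ionization energy than Al, contrary to the simple trend — Al's single 3p electron is easier to remove than one from Mg's filled 3s².
Tabulated first ionization energy (kJ/mol): C 1086, Mg 738, Al 578.
So from lowest to highest: Al < Mg < C.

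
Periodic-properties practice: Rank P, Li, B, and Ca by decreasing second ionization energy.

Li > B > P > Ca

The second ionization energy removes an electron from the +1 ion. For each element: P⁺ still has 4 valence electrons; Li⁺ is the bare [He] core; B⁺ still has 2 valence electrons; Ca⁺ still has 1 valence electron.
Pulling an electron out of a noble-gas core costs far more than removing a remaining valence electron, so Li sits at the high end of IE_2.
Valence configurations: P⁺ [Ne]3s²3p², B⁺ [He]2s², Ca⁺ [Ar]4s¹.
Tabulated IE_2 (kJ/mol): P 1907, Li 7298, B 2427, Ca 1145.
Putting it together, IE_2: Ca < P < B < Li.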